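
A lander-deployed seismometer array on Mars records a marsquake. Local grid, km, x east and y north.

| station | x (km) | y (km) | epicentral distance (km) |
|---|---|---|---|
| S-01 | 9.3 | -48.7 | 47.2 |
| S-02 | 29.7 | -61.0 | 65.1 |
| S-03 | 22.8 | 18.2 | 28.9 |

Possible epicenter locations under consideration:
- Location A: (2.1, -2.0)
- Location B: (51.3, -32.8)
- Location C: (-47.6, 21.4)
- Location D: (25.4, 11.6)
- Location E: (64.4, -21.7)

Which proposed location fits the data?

For each candidate, compare |candidate − station| to the reported distance:
Location A: residuals S-01 0.1, S-02 0.0, S-03 0.0 → max 0.1 km
Location B: residuals S-01 2.3, S-02 29.6, S-03 29.5 → max 29.6 km
Location C: residuals S-01 43.1, S-02 47.9, S-03 41.6 → max 47.9 km
Location D: residuals S-01 15.2, S-02 7.6, S-03 21.8 → max 21.8 km
Location E: residuals S-01 14.2, S-02 12.7, S-03 28.7 → max 28.7 km
Only Location A has all residuals ≈ 0.

Location A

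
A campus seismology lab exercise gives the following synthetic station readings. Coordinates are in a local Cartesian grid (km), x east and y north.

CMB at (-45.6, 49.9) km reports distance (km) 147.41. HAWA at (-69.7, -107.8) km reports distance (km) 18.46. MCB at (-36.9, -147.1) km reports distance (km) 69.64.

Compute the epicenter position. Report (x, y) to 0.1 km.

(-81.0, -93.2)

Circle about each station: (x + 45.6)² + (y − 49.9)² = 147.41²; (x + 69.7)² + (y + 107.8)² = 18.46²; (x + 36.9)² + (y + 147.1)² = 69.64².
Subtracting the CMB equation from the HAWA and MCB equations removes the quadratic terms:
-48.2 x − 315.4 y = 33298.50
17.4 x − 394.0 y = 35310.63
Solving the 2×2 system: x ≈ -81.0, y ≈ -93.2 km.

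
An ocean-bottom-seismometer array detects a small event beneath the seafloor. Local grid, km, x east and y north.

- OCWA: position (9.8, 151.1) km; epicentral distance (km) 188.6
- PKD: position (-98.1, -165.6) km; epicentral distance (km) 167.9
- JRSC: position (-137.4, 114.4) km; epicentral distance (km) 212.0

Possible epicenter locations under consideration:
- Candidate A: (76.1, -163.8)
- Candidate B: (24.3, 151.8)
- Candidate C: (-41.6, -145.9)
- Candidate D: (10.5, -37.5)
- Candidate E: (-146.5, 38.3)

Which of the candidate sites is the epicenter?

For each candidate, compare |candidate − station| to the reported distance:
Candidate A: residuals OCWA 133.2, PKD 6.3, JRSC 138.7 → max 138.7 km
Candidate B: residuals OCWA 174.1, PKD 172.3, JRSC 46.0 → max 174.1 km
Candidate C: residuals OCWA 112.8, PKD 108.1, JRSC 65.4 → max 112.8 km
Candidate D: residuals OCWA 0.0, PKD 0.0, JRSC 0.0 → max 0.0 km
Candidate E: residuals OCWA 4.2, PKD 41.7, JRSC 135.4 → max 135.4 km
Only Candidate D has all residuals ≈ 0.

Candidate D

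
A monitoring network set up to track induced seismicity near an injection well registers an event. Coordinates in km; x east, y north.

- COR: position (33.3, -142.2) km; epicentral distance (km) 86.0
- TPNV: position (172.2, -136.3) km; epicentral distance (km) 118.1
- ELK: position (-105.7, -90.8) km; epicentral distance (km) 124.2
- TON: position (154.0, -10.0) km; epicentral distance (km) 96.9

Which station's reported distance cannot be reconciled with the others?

Solve using three stations at a time. Using COR, TPNV, TON (subtract circle equations pairwise → linear system) gives (x, y) ≈ (76.1, -67.6).
Distances from that point to each station vs reported:
  COR: calculated 86.0 vs reported 86.0 → residual 0.0 km
  TPNV: calculated 118.1 vs reported 118.1 → residual 0.0 km
  ELK: calculated 183.3 vs reported 124.2 → residual 59.1 km
  TON: calculated 96.9 vs reported 96.9 → residual 0.0 km
COR, TPNV, TON are mutually consistent (residuals ≈ 0); ELK is off by 59.1 km.

ELK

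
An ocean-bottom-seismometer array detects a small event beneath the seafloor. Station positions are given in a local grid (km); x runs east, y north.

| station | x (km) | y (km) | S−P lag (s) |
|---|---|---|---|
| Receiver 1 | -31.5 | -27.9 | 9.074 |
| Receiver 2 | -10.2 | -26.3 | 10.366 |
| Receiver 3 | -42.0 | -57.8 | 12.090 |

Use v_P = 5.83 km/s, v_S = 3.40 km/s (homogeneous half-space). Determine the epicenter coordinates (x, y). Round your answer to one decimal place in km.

Distance from S−P lag: d = Δt · v_P v_S / (v_P − v_S) = Δt · (5.83·3.40)/(5.83−3.40) ≈ 8.1572·Δt.
So d_Receiver 1 = 74.02, d_Receiver 2 = 84.56, d_Receiver 3 = 98.62 km.
Circle about each station: (x + 31.5)² + (y + 27.9)² = 74.02²; (x + 10.2)² + (y + 26.3)² = 84.56²; (x + 42.0)² + (y + 57.8)² = 98.62².
Subtracting pairs of circle equations eliminates x²+y² and gives linear equations (the radical axes):
42.6 x + 3.2 y = -2646.36
-21.0 x − 59.8 y = -912.76
Solving the 2×2 system: x ≈ -65.0, y ≈ 38.1 km.

-65.0 km east, 38.1 km north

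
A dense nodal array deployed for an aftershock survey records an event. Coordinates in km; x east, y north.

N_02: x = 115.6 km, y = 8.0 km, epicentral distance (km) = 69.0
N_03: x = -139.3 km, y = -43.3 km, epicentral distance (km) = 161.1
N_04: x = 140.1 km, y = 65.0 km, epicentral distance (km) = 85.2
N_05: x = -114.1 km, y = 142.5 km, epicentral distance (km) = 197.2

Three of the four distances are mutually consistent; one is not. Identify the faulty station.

N_03

Solve using three stations at a time. Using N_02, N_04, N_05 (subtract circle equations pairwise → linear system) gives (x, y) ≈ (57.3, 44.9).
Distances from that point to each station vs reported:
  N_02: calculated 69.0 vs reported 69.0 → residual 0.0 km
  N_03: calculated 215.5 vs reported 161.1 → residual 54.4 km
  N_04: calculated 85.2 vs reported 85.2 → residual 0.0 km
  N_05: calculated 197.2 vs reported 197.2 → residual 0.0 km
N_02, N_04, N_05 are mutually consistent (residuals ≈ 0); N_03 is off by 54.4 km.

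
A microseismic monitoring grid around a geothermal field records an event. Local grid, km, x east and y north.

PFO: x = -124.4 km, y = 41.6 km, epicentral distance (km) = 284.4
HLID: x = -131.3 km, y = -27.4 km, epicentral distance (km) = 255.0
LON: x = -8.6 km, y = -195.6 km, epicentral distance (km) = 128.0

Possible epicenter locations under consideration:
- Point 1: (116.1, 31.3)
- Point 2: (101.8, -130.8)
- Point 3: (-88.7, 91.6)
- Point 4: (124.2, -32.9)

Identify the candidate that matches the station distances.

Point 2

For each candidate, compare |candidate − station| to the reported distance:
Point 1: residuals PFO 43.7, HLID 0.7, LON 130.9 → max 130.9 km
Point 2: residuals PFO 0.0, HLID 0.0, LON 0.0 → max 0.0 km
Point 3: residuals PFO 223.0, HLID 128.6, LON 170.2 → max 223.0 km
Point 4: residuals PFO 24.9, HLID 0.6, LON 82.0 → max 82.0 km
Only Point 2 has all residuals ≈ 0.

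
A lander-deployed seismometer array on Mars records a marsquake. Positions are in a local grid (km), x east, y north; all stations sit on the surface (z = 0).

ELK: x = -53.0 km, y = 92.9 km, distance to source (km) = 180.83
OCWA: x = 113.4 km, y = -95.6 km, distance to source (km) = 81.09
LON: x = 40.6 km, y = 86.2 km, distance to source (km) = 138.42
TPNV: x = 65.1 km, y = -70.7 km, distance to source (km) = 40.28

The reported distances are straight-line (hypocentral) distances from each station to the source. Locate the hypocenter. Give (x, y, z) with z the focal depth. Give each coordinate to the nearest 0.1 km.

Each station gives a sphere (x−x_i)² + (y−y_i)² + z² = d_i² (stations at z=0).
Subtracting the ELK sphere from OCWA and LON: z² cancels, leaving linear equations in x and y:
332.8 x − 377.0 y = 36683.41
187.2 x − 13.4 y = 11178.78
Solving: x ≈ 56.309, y ≈ -47.596 km (keep extra digits for the depth step; rounded: 56.3, -47.6).
Then from the ELK sphere: z² = 180.83² − (x + 53.0)² − (y − 92.9)² with x = 56.309, y = -47.596, so z ≈ 31.810 ≈ 31.8 km.
Check against TPNV (with the unrounded solution): distance 40.29 ≈ 40.28 km. ✓

x ≈ 56.3 km, y ≈ -47.6 km, depth ≈ 31.8 km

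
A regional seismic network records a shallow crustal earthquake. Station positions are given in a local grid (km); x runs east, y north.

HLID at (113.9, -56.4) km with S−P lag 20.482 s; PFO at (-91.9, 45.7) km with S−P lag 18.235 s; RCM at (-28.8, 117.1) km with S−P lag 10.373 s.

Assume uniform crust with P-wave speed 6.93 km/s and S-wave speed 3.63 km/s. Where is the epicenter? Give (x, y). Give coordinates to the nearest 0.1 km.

x ≈ 42.2 km, y ≈ 82.3 km

Distance from S−P lag: d = Δt · v_P v_S / (v_P − v_S) = Δt · (6.93·3.63)/(6.93−3.63) ≈ 7.6230·Δt.
So d_HLID = 156.13, d_PFO = 139.01, d_RCM = 79.07 km.
Circle about each station: (x − 113.9)² + (y + 56.4)² = 156.13²; (x + 91.9)² + (y − 45.7)² = 139.01²; (x + 28.8)² + (y − 117.1)² = 79.07².
Subtracting the HLID equation from the PFO and RCM equations removes the quadratic terms:
-411.6 x + 204.2 y = -567.27
-285.4 x + 347.0 y = 16512.19
Solving the 2×2 system: x ≈ 42.2, y ≈ 82.3 km.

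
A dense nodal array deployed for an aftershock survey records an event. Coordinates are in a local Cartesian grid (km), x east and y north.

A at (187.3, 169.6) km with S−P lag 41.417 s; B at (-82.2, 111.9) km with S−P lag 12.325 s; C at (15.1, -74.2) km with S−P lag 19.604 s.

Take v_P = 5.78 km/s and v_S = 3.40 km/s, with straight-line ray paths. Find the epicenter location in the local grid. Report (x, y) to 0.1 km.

Distance from S−P lag: d = Δt · v_P v_S / (v_P − v_S) = Δt · (5.78·3.40)/(5.78−3.40) ≈ 8.2571·Δt.
So d_A = 341.99, d_B = 101.77, d_C = 161.87 km.
Circle about each station: (x − 187.3)² + (y − 169.6)² = 341.99²; (x + 82.2)² + (y − 111.9)² = 101.77²; (x − 15.1)² + (y + 74.2)² = 161.87².
Subtracting the A equation from the B and C equations removes the quadratic terms:
-539.0 x − 115.4 y = 62033.03
-344.4 x − 487.6 y = 32643.46
Solving the 2×2 system: x ≈ -118.7, y ≈ 16.9 km.
Check against A (with the unrounded x, y): √((x − 187.3)²+(y − 169.6)²) = 341.99 ≈ 341.99 km. ✓

-118.7 km east, 16.9 km north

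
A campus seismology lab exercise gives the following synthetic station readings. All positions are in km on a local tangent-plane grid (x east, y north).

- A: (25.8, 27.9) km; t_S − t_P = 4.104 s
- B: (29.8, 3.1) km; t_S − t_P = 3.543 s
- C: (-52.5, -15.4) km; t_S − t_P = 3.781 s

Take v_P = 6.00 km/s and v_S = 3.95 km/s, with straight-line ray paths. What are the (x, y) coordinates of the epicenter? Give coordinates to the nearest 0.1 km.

Distance from S−P lag: d = Δt · v_P v_S / (v_P − v_S) = Δt · (6.00·3.95)/(6.00−3.95) ≈ 11.5610·Δt.
So d_A = 47.45, d_B = 40.96, d_C = 43.71 km.
Circle about each station: (x − 25.8)² + (y − 27.9)² = 47.45²; (x − 29.8)² + (y − 3.1)² = 40.96²; (x + 52.5)² + (y + 15.4)² = 43.71².
Subtracting the A equation from the B and C equations removes the quadratic terms:
8.0 x − 49.6 y = 27.38
-156.6 x − 86.6 y = 1890.30
Solving the 2×2 system: x ≈ -10.8, y ≈ -2.3 km.
Check against A (with the unrounded x, y): √((x − 25.8)²+(y − 27.9)²) = 47.45 ≈ 47.45 km. ✓

(-10.8, -2.3)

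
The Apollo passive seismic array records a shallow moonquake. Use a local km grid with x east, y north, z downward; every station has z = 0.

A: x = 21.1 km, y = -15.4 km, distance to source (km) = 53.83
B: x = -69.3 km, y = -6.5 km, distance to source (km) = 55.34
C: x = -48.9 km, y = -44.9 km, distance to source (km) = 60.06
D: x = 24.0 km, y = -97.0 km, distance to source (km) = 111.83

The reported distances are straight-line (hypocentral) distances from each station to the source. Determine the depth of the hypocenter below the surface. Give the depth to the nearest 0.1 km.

27.7 km

Each station gives a sphere (x−x_i)² + (y−y_i)² + z² = d_i² (stations at z=0).
Subtracting the A sphere from B and C: z² cancels, leaving linear equations in x and y:
-180.8 x + 17.8 y = 3997.52
-140.0 x − 59.0 y = 3015.32
Solving: x ≈ -22.002, y ≈ 1.101 km (keep extra digits for the depth step; rounded: -22.0, 1.1).
Then from the A sphere: z² = 53.83² − (x − 21.1)² − (y + 15.4)² with x = -22.002, y = 1.101, so z ≈ 27.706 ≈ 27.7 km.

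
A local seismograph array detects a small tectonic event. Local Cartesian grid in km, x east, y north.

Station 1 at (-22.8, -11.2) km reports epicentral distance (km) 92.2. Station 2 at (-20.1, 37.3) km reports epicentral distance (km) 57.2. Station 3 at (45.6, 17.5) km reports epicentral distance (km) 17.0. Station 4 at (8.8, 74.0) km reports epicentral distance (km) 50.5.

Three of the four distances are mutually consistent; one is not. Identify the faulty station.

Station 1

Solve using three stations at a time. Using Station 2, Station 3, Station 4 (subtract circle equations pairwise → linear system) gives (x, y) ≈ (36.8, 32.0).
Distances from that point to each station vs reported:
  Station 1: calculated 73.7 vs reported 92.2 → residual 18.5 km
  Station 2: calculated 57.2 vs reported 57.2 → residual 0.0 km
  Station 3: calculated 17.0 vs reported 17.0 → residual 0.0 km
  Station 4: calculated 50.5 vs reported 50.5 → residual 0.0 km
Station 2, Station 3, Station 4 are mutually consistent (residuals ≈ 0); Station 1 is off by 18.5 km.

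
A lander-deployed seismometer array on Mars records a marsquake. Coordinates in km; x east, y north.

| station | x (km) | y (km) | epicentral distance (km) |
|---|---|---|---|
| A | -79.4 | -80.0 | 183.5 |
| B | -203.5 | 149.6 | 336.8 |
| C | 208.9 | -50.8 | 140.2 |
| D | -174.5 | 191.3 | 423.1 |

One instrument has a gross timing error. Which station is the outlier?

B

Solve using three stations at a time. Using A, C, D (subtract circle equations pairwise → linear system) gives (x, y) ≈ (96.0, -134.1).
Distances from that point to each station vs reported:
  A: calculated 183.6 vs reported 183.5 → residual 0.1 km
  B: calculated 412.5 vs reported 336.8 → residual 75.7 km
  C: calculated 140.3 vs reported 140.2 → residual 0.1 km
  D: calculated 423.1 vs reported 423.1 → residual 0.0 km
A, C, D are mutually consistent (residuals ≈ 0); B is off by 75.7 km.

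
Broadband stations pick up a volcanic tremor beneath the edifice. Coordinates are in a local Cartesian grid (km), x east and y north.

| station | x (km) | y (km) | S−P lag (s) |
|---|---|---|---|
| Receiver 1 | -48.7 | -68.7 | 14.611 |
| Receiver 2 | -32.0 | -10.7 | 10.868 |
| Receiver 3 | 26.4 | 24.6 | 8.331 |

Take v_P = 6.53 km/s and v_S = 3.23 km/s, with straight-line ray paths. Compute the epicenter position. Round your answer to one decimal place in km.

x ≈ 35.3 km, y ≈ -27.9 km

Distance from S−P lag: d = Δt · v_P v_S / (v_P − v_S) = Δt · (6.53·3.23)/(6.53−3.23) ≈ 6.3915·Δt.
So d_Receiver 1 = 93.39, d_Receiver 2 = 69.46, d_Receiver 3 = 53.25 km.
Circle about each station: (x + 48.7)² + (y + 68.7)² = 93.39²; (x + 32.0)² + (y + 10.7)² = 69.46²; (x − 26.4)² + (y − 24.6)² = 53.25².
Subtracting the Receiver 1 equation from the Receiver 2 and Receiver 3 equations removes the quadratic terms:
33.4 x + 116.0 y = -2055.89
150.2 x + 186.6 y = 96.87
Solving the 2×2 system: x ≈ 35.3, y ≈ -27.9 km.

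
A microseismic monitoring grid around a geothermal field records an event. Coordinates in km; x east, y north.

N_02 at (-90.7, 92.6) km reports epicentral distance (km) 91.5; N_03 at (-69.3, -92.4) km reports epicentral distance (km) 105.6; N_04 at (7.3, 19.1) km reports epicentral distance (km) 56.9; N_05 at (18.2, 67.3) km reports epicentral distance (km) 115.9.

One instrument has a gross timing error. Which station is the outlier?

Solve using three stations at a time. Using N_02, N_03, N_04 (subtract circle equations pairwise → linear system) gives (x, y) ≈ (-49.0, 11.2).
Distances from that point to each station vs reported:
  N_02: calculated 91.5 vs reported 91.5 → residual 0.0 km
  N_03: calculated 105.6 vs reported 105.6 → residual 0.0 km
  N_04: calculated 56.8 vs reported 56.9 → residual 0.1 km
  N_05: calculated 87.5 vs reported 115.9 → residual 28.4 km
N_02, N_03, N_04 are mutually consistent (residuals ≈ 0); N_05 is off by 28.4 km.

N_05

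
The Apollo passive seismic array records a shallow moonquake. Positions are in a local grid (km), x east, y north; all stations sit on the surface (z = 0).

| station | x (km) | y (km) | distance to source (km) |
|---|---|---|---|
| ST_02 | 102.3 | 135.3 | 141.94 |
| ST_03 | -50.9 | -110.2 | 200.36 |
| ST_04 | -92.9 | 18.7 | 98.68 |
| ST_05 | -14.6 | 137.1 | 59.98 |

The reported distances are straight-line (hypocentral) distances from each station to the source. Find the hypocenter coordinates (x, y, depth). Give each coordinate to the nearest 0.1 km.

Each station gives a sphere (x−x_i)² + (y−y_i)² + z² = d_i² (stations at z=0).
Subtracting the ST_02 sphere from ST_03 and ST_04: z² cancels, leaving linear equations in x and y:
-306.4 x − 491.0 y = -34033.70
-390.4 x − 233.2 y = -9382.06
Solving: x ≈ -27.697, y ≈ 86.599 km (keep extra digits for the depth step; rounded: -27.7, 86.6).
Then from the ST_02 sphere: z² = 141.94² − (x − 102.3)² − (y − 135.3)² with x = -27.697, y = 86.599, so z ≈ 29.597 ≈ 29.6 km.

x ≈ -27.7 km, y ≈ 86.6 km, depth ≈ 29.6 km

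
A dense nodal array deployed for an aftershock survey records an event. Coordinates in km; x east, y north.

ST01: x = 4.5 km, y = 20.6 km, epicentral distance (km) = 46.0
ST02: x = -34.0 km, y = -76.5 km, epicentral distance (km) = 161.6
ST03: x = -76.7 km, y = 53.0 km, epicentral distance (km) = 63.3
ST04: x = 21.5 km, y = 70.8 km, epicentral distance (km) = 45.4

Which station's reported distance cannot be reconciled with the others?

Solve using three stations at a time. Using ST02, ST03, ST04 (subtract circle equations pairwise → linear system) gives (x, y) ≈ (-21.8, 84.7).
Distances from that point to each station vs reported:
  ST01: calculated 69.3 vs reported 46.0 → residual 23.3 km
  ST02: calculated 161.6 vs reported 161.6 → residual 0.0 km
  ST03: calculated 63.4 vs reported 63.3 → residual 0.1 km
  ST04: calculated 45.5 vs reported 45.4 → residual 0.1 km
ST02, ST03, ST04 are mutually consistent (residuals ≈ 0); ST01 is off by 23.3 km.

ST01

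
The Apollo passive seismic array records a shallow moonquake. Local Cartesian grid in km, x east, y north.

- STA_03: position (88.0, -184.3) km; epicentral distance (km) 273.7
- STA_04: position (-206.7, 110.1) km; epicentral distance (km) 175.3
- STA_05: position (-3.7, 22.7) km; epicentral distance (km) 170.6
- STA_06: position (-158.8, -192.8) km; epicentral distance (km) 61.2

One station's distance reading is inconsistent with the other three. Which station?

STA_06

Solve using three stations at a time. Using STA_03, STA_04, STA_05 (subtract circle equations pairwise → linear system) gives (x, y) ≈ (-154.4, -57.2).
Distances from that point to each station vs reported:
  STA_03: calculated 273.7 vs reported 273.7 → residual 0.0 km
  STA_04: calculated 175.3 vs reported 175.3 → residual 0.0 km
  STA_05: calculated 170.6 vs reported 170.6 → residual 0.0 km
  STA_06: calculated 135.6 vs reported 61.2 → residual 74.4 km
STA_03, STA_04, STA_05 are mutually consistent (residuals ≈ 0); STA_06 is off by 74.4 km.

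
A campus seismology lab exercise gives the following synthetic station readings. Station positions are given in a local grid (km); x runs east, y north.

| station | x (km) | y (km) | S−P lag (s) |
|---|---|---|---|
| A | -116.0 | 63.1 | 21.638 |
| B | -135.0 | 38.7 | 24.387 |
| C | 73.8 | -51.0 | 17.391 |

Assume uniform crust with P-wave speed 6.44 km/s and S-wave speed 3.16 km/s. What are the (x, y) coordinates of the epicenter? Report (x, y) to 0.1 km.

Distance from S−P lag: d = Δt · v_P v_S / (v_P − v_S) = Δt · (6.44·3.16)/(6.44−3.16) ≈ 6.2044·Δt.
So d_A = 134.25, d_B = 151.31, d_C = 107.90 km.
Circle about each station: (x + 116.0)² + (y − 63.1)² = 134.25²; (x + 135.0)² + (y − 38.7)² = 151.31²; (x − 73.8)² + (y + 51.0)² = 107.90².
Subtracting the A equation from the B and C equations removes the quadratic terms:
-38.0 x − 48.8 y = -2586.57
379.6 x − 228.2 y = -3009.52
Solving the 2×2 system: x ≈ 16.3, y ≈ 40.3 km.

x ≈ 16.3 km, y ≈ 40.3 km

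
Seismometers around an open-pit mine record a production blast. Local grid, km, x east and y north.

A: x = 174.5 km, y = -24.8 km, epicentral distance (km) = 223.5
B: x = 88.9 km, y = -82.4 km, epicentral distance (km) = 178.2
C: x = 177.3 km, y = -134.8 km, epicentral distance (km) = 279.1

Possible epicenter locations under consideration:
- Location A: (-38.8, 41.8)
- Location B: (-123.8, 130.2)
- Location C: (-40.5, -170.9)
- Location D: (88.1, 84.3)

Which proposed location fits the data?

Location A

For each candidate, compare |candidate − station| to the reported distance:
Location A: residuals A 0.0, B 0.1, C 0.0 → max 0.1 km
Location B: residuals A 112.7, B 122.5, C 122.0 → max 122.5 km
Location C: residuals A 36.4, B 21.4, C 58.3 → max 58.3 km
Location D: residuals A 84.3, B 11.5, C 42.5 → max 84.3 km
Only Location A has all residuals ≈ 0.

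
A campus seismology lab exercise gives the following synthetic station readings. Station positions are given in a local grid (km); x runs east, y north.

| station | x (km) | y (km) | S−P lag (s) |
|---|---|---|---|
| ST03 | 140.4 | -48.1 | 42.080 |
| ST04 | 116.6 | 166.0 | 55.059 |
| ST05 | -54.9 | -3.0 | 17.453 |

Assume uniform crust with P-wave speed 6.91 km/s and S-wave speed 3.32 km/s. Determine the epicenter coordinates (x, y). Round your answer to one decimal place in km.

Distance from S−P lag: d = Δt · v_P v_S / (v_P − v_S) = Δt · (6.91·3.32)/(6.91−3.32) ≈ 6.3903·Δt.
So d_ST03 = 268.90, d_ST04 = 351.84, d_ST05 = 111.53 km.
Circle about each station: (x − 140.4)² + (y + 48.1)² = 268.90²; (x − 116.6)² + (y − 166.0)² = 351.84²; (x + 54.9)² + (y + 3.0)² = 111.53².
Subtracting the ST03 equation from the ST04 and ST05 equations removes the quadratic terms:
-47.6 x + 428.2 y = -32358.39
-390.6 x + 90.2 y = 40865.51
Solving the 2×2 system: x ≈ -125.3, y ≈ -89.5 km.

-125.3 km east, -89.5 km north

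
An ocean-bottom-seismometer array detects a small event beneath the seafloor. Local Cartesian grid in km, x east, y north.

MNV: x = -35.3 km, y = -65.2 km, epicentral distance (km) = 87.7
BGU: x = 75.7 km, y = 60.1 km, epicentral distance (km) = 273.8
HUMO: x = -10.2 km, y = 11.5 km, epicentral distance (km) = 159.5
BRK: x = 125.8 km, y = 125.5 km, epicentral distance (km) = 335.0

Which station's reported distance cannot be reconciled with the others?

BGU

Solve using three stations at a time. Using MNV, HUMO, BRK (subtract circle equations pairwise → linear system) gives (x, y) ≈ (-107.6, -114.8).
Distances from that point to each station vs reported:
  MNV: calculated 87.7 vs reported 87.7 → residual 0.0 km
  BGU: calculated 253.4 vs reported 273.8 → residual 20.4 km
  HUMO: calculated 159.5 vs reported 159.5 → residual 0.0 km
  BRK: calculated 335.0 vs reported 335.0 → residual 0.0 km
MNV, HUMO, BRK are mutually consistent (residuals ≈ 0); BGU is off by 20.4 km.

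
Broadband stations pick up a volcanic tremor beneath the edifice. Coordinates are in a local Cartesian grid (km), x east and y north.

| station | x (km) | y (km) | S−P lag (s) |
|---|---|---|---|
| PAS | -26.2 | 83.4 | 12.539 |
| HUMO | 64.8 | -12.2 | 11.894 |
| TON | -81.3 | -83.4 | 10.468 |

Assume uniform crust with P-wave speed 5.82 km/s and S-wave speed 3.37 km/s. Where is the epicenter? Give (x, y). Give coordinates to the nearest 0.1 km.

Distance from S−P lag: d = Δt · v_P v_S / (v_P − v_S) = Δt · (5.82·3.37)/(5.82−3.37) ≈ 8.0055·Δt.
So d_PAS = 100.38, d_HUMO = 95.22, d_TON = 83.80 km.
Circle about each station: (x + 26.2)² + (y − 83.4)² = 100.38²; (x − 64.8)² + (y + 12.2)² = 95.22²; (x + 81.3)² + (y + 83.4)² = 83.80².
Subtracting pairs of circle equations eliminates x²+y² and gives linear equations (the radical axes):
182.0 x − 191.2 y = -2284.82
-110.2 x − 333.6 y = 8976.95
Solving the 2×2 system: x ≈ -30.3, y ≈ -16.9 km.
Check against PAS (with the unrounded x, y): √((x + 26.2)²+(y − 83.4)²) = 100.38 ≈ 100.38 km. ✓

-30.3 km east, -16.9 km north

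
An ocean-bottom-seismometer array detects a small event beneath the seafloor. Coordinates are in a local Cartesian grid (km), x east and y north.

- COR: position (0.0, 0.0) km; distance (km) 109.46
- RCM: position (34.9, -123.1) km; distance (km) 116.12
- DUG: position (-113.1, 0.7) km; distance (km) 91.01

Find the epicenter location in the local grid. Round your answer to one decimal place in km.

-73.4 km east, -81.2 km north

Circle about each station: x² + y² = 109.46²; (x − 34.9)² + (y + 123.1)² = 116.12²; (x + 113.1)² + (y − 0.7)² = 91.01².
Subtracting the COR equation from the RCM and DUG equations removes the quadratic terms:
69.8 x − 246.2 y = 14869.26
-226.2 x + 1.4 y = 16490.77
Solving the 2×2 system: x ≈ -73.4, y ≈ -81.2 km.
Check against COR (with the unrounded x, y): √(x²+y²) = 109.47 ≈ 109.46 km. ✓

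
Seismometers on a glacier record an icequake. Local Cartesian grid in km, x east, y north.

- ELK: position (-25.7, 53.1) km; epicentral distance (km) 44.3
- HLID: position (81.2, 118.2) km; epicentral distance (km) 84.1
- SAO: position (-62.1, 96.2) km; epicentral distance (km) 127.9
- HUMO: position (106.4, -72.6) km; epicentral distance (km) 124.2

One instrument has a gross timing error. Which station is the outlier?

Solve using three stations at a time. Using HLID, SAO, HUMO (subtract circle equations pairwise → linear system) gives (x, y) ≈ (52.4, 39.2).
Distances from that point to each station vs reported:
  ELK: calculated 79.3 vs reported 44.3 → residual 35.0 km
  HLID: calculated 84.1 vs reported 84.1 → residual 0.0 km
  SAO: calculated 127.9 vs reported 127.9 → residual 0.0 km
  HUMO: calculated 124.2 vs reported 124.2 → residual 0.0 km
HLID, SAO, HUMO are mutually consistent (residuals ≈ 0); ELK is off by 35.0 km.

ELK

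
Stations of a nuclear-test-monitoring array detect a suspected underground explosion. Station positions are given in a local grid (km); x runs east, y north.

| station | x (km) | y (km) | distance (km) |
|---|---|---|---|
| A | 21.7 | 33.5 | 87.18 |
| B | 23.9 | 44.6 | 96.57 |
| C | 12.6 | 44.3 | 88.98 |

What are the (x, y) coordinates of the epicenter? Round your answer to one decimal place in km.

Circle about each station: (x − 21.7)² + (y − 33.5)² = 87.18²; (x − 23.9)² + (y − 44.6)² = 96.57²; (x − 12.6)² + (y − 44.3)² = 88.98².
Subtracting pairs of circle equations eliminates x²+y² and gives linear equations (the radical axes):
4.4 x + 22.2 y = -758.18
-18.2 x + 21.6 y = 211.02
Solving the 2×2 system: x ≈ -42.2, y ≈ -25.8 km.

x ≈ -42.2 km, y ≈ -25.8 km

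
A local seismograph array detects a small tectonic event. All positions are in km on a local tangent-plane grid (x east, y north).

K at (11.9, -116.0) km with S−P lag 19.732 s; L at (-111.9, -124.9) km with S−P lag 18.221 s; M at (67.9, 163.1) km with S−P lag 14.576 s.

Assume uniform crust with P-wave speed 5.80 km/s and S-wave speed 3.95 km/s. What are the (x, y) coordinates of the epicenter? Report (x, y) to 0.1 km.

Distance from S−P lag: d = Δt · v_P v_S / (v_P − v_S) = Δt · (5.80·3.95)/(5.80−3.95) ≈ 12.3838·Δt.
So d_K = 244.36, d_L = 225.64, d_M = 180.51 km.
Circle about each station: (x − 11.9)² + (y + 116.0)² = 244.36²; (x + 111.9)² + (y + 124.9)² = 225.64²; (x − 67.9)² + (y − 163.1)² = 180.51².
Subtracting the K equation from the L and M equations removes the quadratic terms:
-247.6 x − 17.8 y = 23322.41
112.0 x + 558.2 y = 44742.36
Solving the 2×2 system: x ≈ -101.4, y ≈ 100.5 km.

(-101.4, 100.5)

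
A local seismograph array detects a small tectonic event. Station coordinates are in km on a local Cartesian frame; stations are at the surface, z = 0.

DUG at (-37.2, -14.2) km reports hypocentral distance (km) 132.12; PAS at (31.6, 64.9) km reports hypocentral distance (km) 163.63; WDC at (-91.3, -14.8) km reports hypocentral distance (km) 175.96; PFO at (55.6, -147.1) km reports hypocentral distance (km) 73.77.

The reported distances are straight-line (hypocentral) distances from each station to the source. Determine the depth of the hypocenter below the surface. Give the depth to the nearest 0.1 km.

Each station gives a sphere (x−x_i)² + (y−y_i)² + z² = d_i² (stations at z=0).
Subtracting the DUG sphere from PAS and WDC: z² cancels, leaving linear equations in x and y:
137.6 x + 158.2 y = -5693.99
-108.2 x − 1.2 y = -6536.98
Solving: x ≈ 61.407, y ≈ -89.403 km (keep extra digits for the depth step; rounded: 61.4, -89.4).
Then from the DUG sphere: z² = 132.12² − (x + 37.2)² − (y + 14.2)² with x = 61.407, y = -89.403, so z ≈ 45.573 ≈ 45.6 km.

45.6 km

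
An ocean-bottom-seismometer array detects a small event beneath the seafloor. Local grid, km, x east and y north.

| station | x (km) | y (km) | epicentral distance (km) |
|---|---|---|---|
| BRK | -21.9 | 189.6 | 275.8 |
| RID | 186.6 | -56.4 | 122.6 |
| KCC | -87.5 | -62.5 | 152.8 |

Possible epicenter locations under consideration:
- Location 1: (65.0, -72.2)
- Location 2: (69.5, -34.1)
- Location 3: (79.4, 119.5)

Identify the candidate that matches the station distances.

Location 1

For each candidate, compare |candidate − station| to the reported distance:
Location 1: residuals BRK 0.0, RID 0.0, KCC 0.0 → max 0.0 km
Location 2: residuals BRK 34.1, RID 3.4, KCC 6.7 → max 34.1 km
Location 3: residuals BRK 152.6, RID 83.4, KCC 94.1 → max 152.6 km
Only Location 1 has all residuals ≈ 0.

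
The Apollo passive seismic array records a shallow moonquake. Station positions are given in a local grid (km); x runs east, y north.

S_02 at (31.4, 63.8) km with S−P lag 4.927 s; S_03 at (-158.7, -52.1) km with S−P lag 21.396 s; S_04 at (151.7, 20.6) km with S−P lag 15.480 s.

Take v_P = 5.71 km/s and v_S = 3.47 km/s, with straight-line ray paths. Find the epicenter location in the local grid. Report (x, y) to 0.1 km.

14.8 km east, 23.5 km north

Distance from S−P lag: d = Δt · v_P v_S / (v_P − v_S) = Δt · (5.71·3.47)/(5.71−3.47) ≈ 8.8454·Δt.
So d_S_02 = 43.58, d_S_03 = 189.26, d_S_04 = 136.93 km.
Circle about each station: (x − 31.4)² + (y − 63.8)² = 43.58²; (x + 158.7)² + (y + 52.1)² = 189.26²; (x − 151.7)² + (y − 20.6)² = 136.93².
Subtracting pairs of circle equations eliminates x²+y² and gives linear equations (the radical axes):
-380.2 x − 231.8 y = -11076.43
240.6 x − 86.4 y = 1530.24
Solving the 2×2 system: x ≈ 14.8, y ≈ 23.5 km.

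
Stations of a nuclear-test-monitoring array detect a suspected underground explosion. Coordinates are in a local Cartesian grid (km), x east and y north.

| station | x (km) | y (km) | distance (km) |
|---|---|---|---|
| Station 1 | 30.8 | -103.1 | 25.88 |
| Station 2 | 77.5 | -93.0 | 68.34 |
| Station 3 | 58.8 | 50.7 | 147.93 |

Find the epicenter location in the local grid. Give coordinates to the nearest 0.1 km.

Circle about each station: (x − 30.8)² + (y + 103.1)² = 25.88²; (x − 77.5)² + (y + 93.0)² = 68.34²; (x − 58.8)² + (y − 50.7)² = 147.93².
Subtracting the Station 1 equation from the Station 2 and Station 3 equations removes the quadratic terms:
93.4 x + 20.2 y = -923.58
56.0 x + 307.6 y = -26763.83
Solving the 2×2 system: x ≈ 9.3, y ≈ -88.7 km.
Check against Station 1 (with the unrounded x, y): √((x − 30.8)²+(y + 103.1)²) = 25.88 ≈ 25.88 km. ✓

x ≈ 9.3 km, y ≈ -88.7 km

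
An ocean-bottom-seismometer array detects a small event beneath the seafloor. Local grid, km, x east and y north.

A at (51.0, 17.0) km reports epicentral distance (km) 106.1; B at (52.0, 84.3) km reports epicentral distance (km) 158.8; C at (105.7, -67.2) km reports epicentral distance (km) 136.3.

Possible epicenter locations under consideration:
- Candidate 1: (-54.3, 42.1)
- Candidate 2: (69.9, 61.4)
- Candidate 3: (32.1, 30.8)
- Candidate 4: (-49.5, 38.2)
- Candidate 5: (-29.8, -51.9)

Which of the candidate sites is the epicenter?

Candidate 5

For each candidate, compare |candidate − station| to the reported distance:
Candidate 1: residuals A 2.2, B 44.4, C 57.5 → max 57.5 km
Candidate 2: residuals A 57.8, B 129.7, C 2.8 → max 129.7 km
Candidate 3: residuals A 82.7, B 101.7, C 13.7 → max 101.7 km
Candidate 4: residuals A 3.4, B 47.3, C 51.3 → max 51.3 km
Candidate 5: residuals A 0.1, B 0.1, C 0.1 → max 0.1 km
Only Candidate 5 has all residuals ≈ 0.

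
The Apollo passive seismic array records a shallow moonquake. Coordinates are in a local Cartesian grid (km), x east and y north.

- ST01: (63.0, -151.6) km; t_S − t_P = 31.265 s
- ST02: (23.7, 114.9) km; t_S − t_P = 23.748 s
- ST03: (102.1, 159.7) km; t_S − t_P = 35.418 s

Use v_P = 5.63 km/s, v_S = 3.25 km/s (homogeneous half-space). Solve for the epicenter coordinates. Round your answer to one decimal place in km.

(-120.8, 3.3)

Distance from S−P lag: d = Δt · v_P v_S / (v_P − v_S) = Δt · (5.63·3.25)/(5.63−3.25) ≈ 7.6880·Δt.
So d_ST01 = 240.37, d_ST02 = 182.58, d_ST03 = 272.29 km.
Circle about each station: (x − 63.0)² + (y + 151.6)² = 240.37²; (x − 23.7)² + (y − 114.9)² = 182.58²; (x − 102.1)² + (y − 159.7)² = 272.29².
Subtracting the ST01 equation from the ST02 and ST03 equations removes the quadratic terms:
-78.6 x + 533.0 y = 11254.42
78.2 x + 622.6 y = -7387.17
Solving the 2×2 system: x ≈ -120.8, y ≈ 3.3 km.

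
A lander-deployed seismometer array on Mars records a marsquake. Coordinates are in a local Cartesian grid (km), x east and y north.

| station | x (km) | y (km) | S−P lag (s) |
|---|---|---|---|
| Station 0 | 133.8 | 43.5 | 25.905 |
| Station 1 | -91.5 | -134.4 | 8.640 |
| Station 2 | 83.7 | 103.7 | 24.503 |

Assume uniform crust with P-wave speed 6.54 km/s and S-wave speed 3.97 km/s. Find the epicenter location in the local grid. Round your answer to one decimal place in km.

Distance from S−P lag: d = Δt · v_P v_S / (v_P − v_S) = Δt · (6.54·3.97)/(6.54−3.97) ≈ 10.1026·Δt.
So d_Station 0 = 261.71, d_Station 1 = 87.29, d_Station 2 = 247.55 km.
Circle about each station: (x − 133.8)² + (y − 43.5)² = 261.71²; (x + 91.5)² + (y + 134.4)² = 87.29²; (x − 83.7)² + (y − 103.7)² = 247.55².
Subtracting the Station 0 equation from the Station 1 and Station 2 equations removes the quadratic terms:
-450.6 x − 355.8 y = 67513.50
-100.2 x + 120.4 y = 5175.81
Solving the 2×2 system: x ≈ -110.9, y ≈ -49.3 km.

x ≈ -110.9 km, y ≈ -49.3 km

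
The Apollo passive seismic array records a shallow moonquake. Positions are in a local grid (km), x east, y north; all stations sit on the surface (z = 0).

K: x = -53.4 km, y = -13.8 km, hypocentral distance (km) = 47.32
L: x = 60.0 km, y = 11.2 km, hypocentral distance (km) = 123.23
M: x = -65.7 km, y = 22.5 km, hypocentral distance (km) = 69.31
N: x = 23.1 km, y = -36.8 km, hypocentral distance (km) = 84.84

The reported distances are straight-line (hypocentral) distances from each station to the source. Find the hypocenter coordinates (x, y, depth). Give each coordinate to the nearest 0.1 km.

x ≈ -48.1 km, y ≈ -27.1 km, depth ≈ 45.1 km

Each station gives a sphere (x−x_i)² + (y−y_i)² + z² = d_i² (stations at z=0).
Subtracting the K sphere from L and M: z² cancels, leaving linear equations in x and y:
226.8 x + 50.0 y = -12263.01
-24.6 x + 72.6 y = -783.95
Solving: x ≈ -48.096, y ≈ -27.095 km (keep extra digits for the depth step; rounded: -48.1, -27.1).
Then from the K sphere: z² = 47.32² − (x + 53.4)² − (y + 13.8)² with x = -48.096, y = -27.095, so z ≈ 45.103 ≈ 45.1 km.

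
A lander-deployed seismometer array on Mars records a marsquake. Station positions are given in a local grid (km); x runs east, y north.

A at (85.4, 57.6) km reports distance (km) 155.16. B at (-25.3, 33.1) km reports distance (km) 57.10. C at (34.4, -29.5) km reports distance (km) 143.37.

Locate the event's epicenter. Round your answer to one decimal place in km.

(-69.3, 69.5)

Circle about each station: (x − 85.4)² + (y − 57.6)² = 155.16²; (x + 25.3)² + (y − 33.1)² = 57.10²; (x − 34.4)² + (y + 29.5)² = 143.37².
Subtracting the A equation from the B and C equations removes the quadratic terms:
-221.4 x − 49.0 y = 11939.00
-102.0 x − 174.2 y = -5037.64
Solving the 2×2 system: x ≈ -69.3, y ≈ 69.5 km.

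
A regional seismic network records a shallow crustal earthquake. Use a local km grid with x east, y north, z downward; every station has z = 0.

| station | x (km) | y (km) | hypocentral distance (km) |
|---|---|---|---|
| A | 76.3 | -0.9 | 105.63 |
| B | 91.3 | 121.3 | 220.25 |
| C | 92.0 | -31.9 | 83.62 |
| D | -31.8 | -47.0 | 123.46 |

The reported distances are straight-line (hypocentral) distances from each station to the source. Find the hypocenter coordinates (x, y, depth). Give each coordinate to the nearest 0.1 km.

Each station gives a sphere (x−x_i)² + (y−y_i)² + z² = d_i² (stations at z=0).
Subtracting the A sphere from B and C: z² cancels, leaving linear equations in x and y:
30.0 x + 244.4 y = -20125.49
31.4 x − 62.0 y = 7824.50
Solving: x ≈ 69.700, y ≈ -90.902 km (keep extra digits for the depth step; rounded: 69.7, -90.9).
Then from the A sphere: z² = 105.63² − (x − 76.3)² − (y + 0.9)² with x = 69.700, y = -90.902, so z ≈ 54.898 ≈ 54.9 km.
Check against D (with the unrounded solution): distance 123.46 ≈ 123.46 km. ✓

(69.7, -90.9, 54.9)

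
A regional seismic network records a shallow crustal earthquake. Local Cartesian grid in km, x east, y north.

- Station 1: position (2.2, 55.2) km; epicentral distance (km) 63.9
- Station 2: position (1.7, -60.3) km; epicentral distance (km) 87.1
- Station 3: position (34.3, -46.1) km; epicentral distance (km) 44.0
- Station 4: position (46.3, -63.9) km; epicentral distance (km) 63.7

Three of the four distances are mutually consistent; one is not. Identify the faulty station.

Solve using three stations at a time. Using Station 1, Station 3, Station 4 (subtract circle equations pairwise → linear system) gives (x, y) ≈ (30.1, -2.3).
Distances from that point to each station vs reported:
  Station 1: calculated 63.9 vs reported 63.9 → residual 0.0 km
  Station 2: calculated 64.6 vs reported 87.1 → residual 22.5 km
  Station 3: calculated 44.0 vs reported 44.0 → residual 0.0 km
  Station 4: calculated 63.7 vs reported 63.7 → residual 0.0 km
Station 1, Station 3, Station 4 are mutually consistent (residuals ≈ 0); Station 2 is off by 22.5 km.

Station 2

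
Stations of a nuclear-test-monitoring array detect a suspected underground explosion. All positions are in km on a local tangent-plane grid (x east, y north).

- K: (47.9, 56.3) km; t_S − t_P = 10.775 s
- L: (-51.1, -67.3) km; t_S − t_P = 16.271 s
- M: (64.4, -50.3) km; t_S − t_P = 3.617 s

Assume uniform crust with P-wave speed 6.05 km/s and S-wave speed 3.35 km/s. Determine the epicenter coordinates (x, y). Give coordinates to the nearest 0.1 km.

Distance from S−P lag: d = Δt · v_P v_S / (v_P − v_S) = Δt · (6.05·3.35)/(6.05−3.35) ≈ 7.5065·Δt.
So d_K = 80.88, d_L = 122.14, d_M = 27.15 km.
Circle about each station: (x − 47.9)² + (y − 56.3)² = 80.88²; (x + 51.1)² + (y + 67.3)² = 122.14²; (x − 64.4)² + (y + 50.3)² = 27.15².
Subtracting pairs of circle equations eliminates x²+y² and gives linear equations (the radical axes):
-198.0 x − 247.2 y = -6700.21
33.0 x − 213.2 y = 7017.80
Solving the 2×2 system: x ≈ 62.8, y ≈ -23.2 km.

x ≈ 62.8 km, y ≈ -23.2 km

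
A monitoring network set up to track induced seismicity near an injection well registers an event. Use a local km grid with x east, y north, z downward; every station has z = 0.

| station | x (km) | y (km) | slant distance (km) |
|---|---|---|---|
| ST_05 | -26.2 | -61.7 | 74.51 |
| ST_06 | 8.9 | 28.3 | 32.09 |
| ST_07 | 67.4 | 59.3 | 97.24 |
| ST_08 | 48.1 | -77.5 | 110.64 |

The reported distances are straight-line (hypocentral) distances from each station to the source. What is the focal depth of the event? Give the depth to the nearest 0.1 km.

depth ≈ 9.5 km

Each station gives a sphere (x−x_i)² + (y−y_i)² + z² = d_i² (stations at z=0).
Subtracting the ST_05 sphere from ST_06 and ST_07: z² cancels, leaving linear equations in x and y:
70.2 x + 180.0 y = 908.74
187.2 x + 242.0 y = -337.96
Solving: x ≈ -16.804, y ≈ 11.602 km (keep extra digits for the depth step; rounded: -16.8, 11.6).
Then from the ST_05 sphere: z² = 74.51² − (x + 26.2)² − (y + 61.7)² with x = -16.804, y = 11.602, so z ≈ 9.501 ≈ 9.5 km.
Check against ST_08 (with the unrounded solution): distance 110.64 ≈ 110.64 km. ✓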